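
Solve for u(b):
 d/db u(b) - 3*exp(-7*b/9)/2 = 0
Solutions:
 u(b) = C1 - 27*exp(-7*b/9)/14


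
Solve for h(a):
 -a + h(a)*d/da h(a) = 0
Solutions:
 h(a) = -sqrt(C1 + a^2)
 h(a) = sqrt(C1 + a^2)


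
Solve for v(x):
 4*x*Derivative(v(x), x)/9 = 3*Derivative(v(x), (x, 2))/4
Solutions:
 v(x) = C1 + C2*erfi(2*sqrt(6)*x/9)


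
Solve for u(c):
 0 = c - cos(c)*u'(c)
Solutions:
 u(c) = C1 + Integral(c/cos(c), c)


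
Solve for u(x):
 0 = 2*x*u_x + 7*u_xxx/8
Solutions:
 u(x) = C1 + Integral(C2*airyai(-2*2^(1/3)*7^(2/3)*x/7) + C3*airybi(-2*2^(1/3)*7^(2/3)*x/7), x)


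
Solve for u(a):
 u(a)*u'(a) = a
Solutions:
 u(a) = -sqrt(C1 + a^2)
 u(a) = sqrt(C1 + a^2)


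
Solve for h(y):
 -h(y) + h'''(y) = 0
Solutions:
 h(y) = C3*exp(y) + (C1*sin(sqrt(3)*y/2) + C2*cos(sqrt(3)*y/2))*exp(-y/2)


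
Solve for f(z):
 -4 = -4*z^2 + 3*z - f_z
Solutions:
 f(z) = C1 - 4*z^3/3 + 3*z^2/2 + 4*z


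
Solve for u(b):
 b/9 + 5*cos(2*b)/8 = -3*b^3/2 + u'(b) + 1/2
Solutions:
 u(b) = C1 + 3*b^4/8 + b^2/18 - b/2 + 5*sin(2*b)/16


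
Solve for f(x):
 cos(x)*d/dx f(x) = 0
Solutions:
 f(x) = C1


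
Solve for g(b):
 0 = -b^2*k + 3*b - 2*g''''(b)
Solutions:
 g(b) = C1 + C2*b + C3*b^2 + C4*b^3 - b^6*k/720 + b^5/80


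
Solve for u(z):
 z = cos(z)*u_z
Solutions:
 u(z) = C1 + Integral(z/cos(z), z)


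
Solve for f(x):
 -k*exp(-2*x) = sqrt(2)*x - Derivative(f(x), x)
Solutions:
 f(x) = C1 - k*exp(-2*x)/2 + sqrt(2)*x^2/2


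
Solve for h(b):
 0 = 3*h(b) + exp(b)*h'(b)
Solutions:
 h(b) = C1*exp(3*exp(-b))


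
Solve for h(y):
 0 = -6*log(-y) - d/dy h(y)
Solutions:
 h(y) = C1 - 6*y*log(-y) + 6*y


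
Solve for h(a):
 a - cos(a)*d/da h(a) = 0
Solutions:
 h(a) = C1 + Integral(a/cos(a), a)


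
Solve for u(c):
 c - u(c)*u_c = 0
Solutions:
 u(c) = -sqrt(C1 + c^2)
 u(c) = sqrt(C1 + c^2)


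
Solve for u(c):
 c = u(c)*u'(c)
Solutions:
 u(c) = -sqrt(C1 + c^2)
 u(c) = sqrt(C1 + c^2)


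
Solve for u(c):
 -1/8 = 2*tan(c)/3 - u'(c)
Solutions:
 u(c) = C1 + c/8 - 2*log(cos(c))/3


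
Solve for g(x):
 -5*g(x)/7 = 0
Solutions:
 g(x) = 0


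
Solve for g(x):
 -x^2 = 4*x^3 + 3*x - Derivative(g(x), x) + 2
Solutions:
 g(x) = C1 + x^4 + x^3/3 + 3*x^2/2 + 2*x


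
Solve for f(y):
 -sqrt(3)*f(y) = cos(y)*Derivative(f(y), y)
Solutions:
 f(y) = C1*(sin(y) - 1)^(sqrt(3)/2)/(sin(y) + 1)^(sqrt(3)/2)


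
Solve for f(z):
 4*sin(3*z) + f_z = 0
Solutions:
 f(z) = C1 + 4*cos(3*z)/3


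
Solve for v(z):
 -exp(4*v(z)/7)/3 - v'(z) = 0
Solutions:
 v(z) = 7*log(-(1/(C1 + 4*z))^(1/4)) + 7*log(21)/4
 v(z) = 7*log(1/(C1 + 4*z))/4 + 7*log(21)/4
 v(z) = 7*log(-I*(1/(C1 + 4*z))^(1/4)) + 7*log(21)/4
 v(z) = 7*log(I*(1/(C1 + 4*z))^(1/4)) + 7*log(21)/4


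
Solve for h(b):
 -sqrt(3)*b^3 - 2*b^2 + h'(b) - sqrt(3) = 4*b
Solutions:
 h(b) = C1 + sqrt(3)*b^4/4 + 2*b^3/3 + 2*b^2 + sqrt(3)*b


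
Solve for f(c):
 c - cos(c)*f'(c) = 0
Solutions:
 f(c) = C1 + Integral(c/cos(c), c)


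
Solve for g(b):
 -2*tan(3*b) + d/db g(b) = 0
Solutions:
 g(b) = C1 - 2*log(cos(3*b))/3


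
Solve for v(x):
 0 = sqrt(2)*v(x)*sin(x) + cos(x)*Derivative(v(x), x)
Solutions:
 v(x) = C1*cos(x)^(sqrt(2))


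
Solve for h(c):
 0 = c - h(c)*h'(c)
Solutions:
 h(c) = -sqrt(C1 + c^2)
 h(c) = sqrt(C1 + c^2)


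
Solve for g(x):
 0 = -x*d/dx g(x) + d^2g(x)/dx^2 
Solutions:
 g(x) = C1 + C2*erfi(sqrt(2)*x/2)


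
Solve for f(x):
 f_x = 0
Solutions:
 f(x) = C1


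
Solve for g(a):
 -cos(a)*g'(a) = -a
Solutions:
 g(a) = C1 + Integral(a/cos(a), a)


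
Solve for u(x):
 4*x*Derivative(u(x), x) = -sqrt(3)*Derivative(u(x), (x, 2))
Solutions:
 u(x) = C1 + C2*erf(sqrt(2)*3^(3/4)*x/3)


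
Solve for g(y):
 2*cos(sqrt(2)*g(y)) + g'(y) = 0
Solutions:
 g(y) = sqrt(2)*(pi - asin((exp(2*sqrt(2)*C1) + exp(4*sqrt(2)*y))/(exp(2*sqrt(2)*C1) - exp(4*sqrt(2)*y))))/2
 g(y) = sqrt(2)*asin((exp(2*sqrt(2)*C1) + exp(4*sqrt(2)*y))/(exp(2*sqrt(2)*C1) - exp(4*sqrt(2)*y)))/2


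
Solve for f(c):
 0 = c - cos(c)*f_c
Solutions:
 f(c) = C1 + Integral(c/cos(c), c)


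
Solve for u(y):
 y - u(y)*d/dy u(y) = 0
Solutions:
 u(y) = -sqrt(C1 + y^2)
 u(y) = sqrt(C1 + y^2)


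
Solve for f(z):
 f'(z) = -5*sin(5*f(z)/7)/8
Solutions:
 5*z/8 + 7*log(cos(5*f(z)/7) - 1)/10 - 7*log(cos(5*f(z)/7) + 1)/10 = C1


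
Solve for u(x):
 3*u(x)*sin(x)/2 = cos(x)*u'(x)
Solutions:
 u(x) = C1/cos(x)^(3/2)


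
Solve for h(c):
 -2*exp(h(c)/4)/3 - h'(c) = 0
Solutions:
 h(c) = 4*log(1/(C1 + 2*c)) + 4*log(12)


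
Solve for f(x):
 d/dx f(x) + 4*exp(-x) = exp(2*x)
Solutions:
 f(x) = C1 + exp(2*x)/2 + 4*exp(-x)


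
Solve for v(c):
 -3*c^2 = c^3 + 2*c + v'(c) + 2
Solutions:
 v(c) = C1 - c^4/4 - c^3 - c^2 - 2*c


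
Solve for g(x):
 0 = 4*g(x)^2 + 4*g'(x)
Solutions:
 g(x) = 1/(C1 + x)


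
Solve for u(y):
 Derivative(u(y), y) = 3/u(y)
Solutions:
 u(y) = -sqrt(C1 + 6*y)
 u(y) = sqrt(C1 + 6*y)


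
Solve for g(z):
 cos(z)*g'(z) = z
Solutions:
 g(z) = C1 + Integral(z/cos(z), z)


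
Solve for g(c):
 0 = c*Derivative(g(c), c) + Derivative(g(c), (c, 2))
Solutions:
 g(c) = C1 + C2*erf(sqrt(2)*c/2)


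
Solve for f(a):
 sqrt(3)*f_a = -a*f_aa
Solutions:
 f(a) = C1 + C2*a^(1 - sqrt(3))


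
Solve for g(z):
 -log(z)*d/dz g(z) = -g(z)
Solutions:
 g(z) = C1*exp(li(z))


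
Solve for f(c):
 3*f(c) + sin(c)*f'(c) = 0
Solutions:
 f(c) = C1*(cos(c) + 1)^(3/2)/(cos(c) - 1)^(3/2)


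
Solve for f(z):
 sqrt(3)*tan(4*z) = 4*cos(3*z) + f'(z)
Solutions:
 f(z) = C1 - sqrt(3)*log(cos(4*z))/4 - 4*sin(3*z)/3


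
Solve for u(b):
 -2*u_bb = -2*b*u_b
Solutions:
 u(b) = C1 + C2*erfi(sqrt(2)*b/2)


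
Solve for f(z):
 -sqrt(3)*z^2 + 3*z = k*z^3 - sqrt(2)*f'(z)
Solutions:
 f(z) = C1 + sqrt(2)*k*z^4/8 + sqrt(6)*z^3/6 - 3*sqrt(2)*z^2/4


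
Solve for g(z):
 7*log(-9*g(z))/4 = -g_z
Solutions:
 4*Integral(1/(log(-_y) + 2*log(3)), (_y, g(z)))/7 = C1 - z


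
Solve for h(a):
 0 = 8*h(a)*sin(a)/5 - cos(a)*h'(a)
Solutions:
 h(a) = C1/cos(a)^(8/5)


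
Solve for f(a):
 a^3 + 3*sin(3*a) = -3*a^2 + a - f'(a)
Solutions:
 f(a) = C1 - a^4/4 - a^3 + a^2/2 + cos(3*a)


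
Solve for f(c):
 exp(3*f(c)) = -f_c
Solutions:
 f(c) = log((-3^(2/3) - 3*3^(1/6)*I)*(1/(C1 + c))^(1/3)/6)
 f(c) = log((-3^(2/3) + 3*3^(1/6)*I)*(1/(C1 + c))^(1/3)/6)
 f(c) = log(1/(C1 + 3*c))/3


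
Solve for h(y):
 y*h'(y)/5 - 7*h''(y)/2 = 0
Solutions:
 h(y) = C1 + C2*erfi(sqrt(35)*y/35)


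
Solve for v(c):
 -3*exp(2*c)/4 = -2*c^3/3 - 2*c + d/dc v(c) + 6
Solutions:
 v(c) = C1 + c^4/6 + c^2 - 6*c - 3*exp(2*c)/8


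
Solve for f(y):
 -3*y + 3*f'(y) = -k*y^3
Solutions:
 f(y) = C1 - k*y^4/12 + y^2/2


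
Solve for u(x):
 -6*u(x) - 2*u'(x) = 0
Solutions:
 u(x) = C1*exp(-3*x)


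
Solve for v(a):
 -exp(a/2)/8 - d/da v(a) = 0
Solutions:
 v(a) = C1 - exp(a/2)/4


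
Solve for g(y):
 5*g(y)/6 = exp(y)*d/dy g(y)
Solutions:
 g(y) = C1*exp(-5*exp(-y)/6)


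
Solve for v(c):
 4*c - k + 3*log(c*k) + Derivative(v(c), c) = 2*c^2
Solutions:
 v(c) = C1 + 2*c^3/3 - 2*c^2 + c*(k + 3) - 3*c*log(c*k)


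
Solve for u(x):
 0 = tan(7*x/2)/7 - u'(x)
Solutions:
 u(x) = C1 - 2*log(cos(7*x/2))/49


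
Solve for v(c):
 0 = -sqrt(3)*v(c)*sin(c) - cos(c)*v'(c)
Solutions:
 v(c) = C1*cos(c)^(sqrt(3))


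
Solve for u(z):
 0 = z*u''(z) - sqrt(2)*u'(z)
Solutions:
 u(z) = C1 + C2*z^(1 + sqrt(2))


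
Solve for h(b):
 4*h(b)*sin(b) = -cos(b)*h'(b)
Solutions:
 h(b) = C1*cos(b)^4


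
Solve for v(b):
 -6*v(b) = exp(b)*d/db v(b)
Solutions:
 v(b) = C1*exp(6*exp(-b))


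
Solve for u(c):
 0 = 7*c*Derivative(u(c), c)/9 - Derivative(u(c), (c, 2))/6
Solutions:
 u(c) = C1 + C2*erfi(sqrt(21)*c/3)


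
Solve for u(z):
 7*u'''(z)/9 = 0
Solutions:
 u(z) = C1 + C2*z + C3*z^2


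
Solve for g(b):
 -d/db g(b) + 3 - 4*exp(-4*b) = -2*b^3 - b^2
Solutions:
 g(b) = C1 + b^4/2 + b^3/3 + 3*b + exp(-4*b)


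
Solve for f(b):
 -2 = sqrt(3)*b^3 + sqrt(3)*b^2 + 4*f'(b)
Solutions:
 f(b) = C1 - sqrt(3)*b^4/16 - sqrt(3)*b^3/12 - b/2


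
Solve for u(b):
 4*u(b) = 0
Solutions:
 u(b) = 0


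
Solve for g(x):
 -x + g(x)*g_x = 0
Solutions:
 g(x) = -sqrt(C1 + x^2)
 g(x) = sqrt(C1 + x^2)


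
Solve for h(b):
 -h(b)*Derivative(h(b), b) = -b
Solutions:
 h(b) = -sqrt(C1 + b^2)
 h(b) = sqrt(C1 + b^2)


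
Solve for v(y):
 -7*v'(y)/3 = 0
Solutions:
 v(y) = C1


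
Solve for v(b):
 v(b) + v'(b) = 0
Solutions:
 v(b) = C1*exp(-b)


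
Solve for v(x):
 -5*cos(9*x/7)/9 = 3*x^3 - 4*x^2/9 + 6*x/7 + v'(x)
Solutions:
 v(x) = C1 - 3*x^4/4 + 4*x^3/27 - 3*x^2/7 - 35*sin(9*x/7)/81


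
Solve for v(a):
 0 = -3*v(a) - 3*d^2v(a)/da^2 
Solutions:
 v(a) = C1*sin(a) + C2*cos(a)


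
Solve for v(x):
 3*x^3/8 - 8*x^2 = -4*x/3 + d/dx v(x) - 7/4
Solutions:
 v(x) = C1 + 3*x^4/32 - 8*x^3/3 + 2*x^2/3 + 7*x/4


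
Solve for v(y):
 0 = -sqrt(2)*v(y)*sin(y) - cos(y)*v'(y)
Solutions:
 v(y) = C1*cos(y)^(sqrt(2))


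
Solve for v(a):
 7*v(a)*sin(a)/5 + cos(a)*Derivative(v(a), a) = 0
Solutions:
 v(a) = C1*cos(a)^(7/5)


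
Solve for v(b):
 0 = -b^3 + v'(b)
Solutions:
 v(b) = C1 + b^4/4


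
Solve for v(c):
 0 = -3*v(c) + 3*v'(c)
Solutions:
 v(c) = C1*exp(c)


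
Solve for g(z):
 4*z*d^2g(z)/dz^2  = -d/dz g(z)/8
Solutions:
 g(z) = C1 + C2*z^(31/32)


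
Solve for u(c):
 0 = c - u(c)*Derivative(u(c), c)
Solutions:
 u(c) = -sqrt(C1 + c^2)
 u(c) = sqrt(C1 + c^2)


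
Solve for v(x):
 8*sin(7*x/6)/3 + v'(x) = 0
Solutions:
 v(x) = C1 + 16*cos(7*x/6)/7


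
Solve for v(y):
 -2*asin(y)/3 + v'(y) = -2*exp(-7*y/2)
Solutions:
 v(y) = C1 + 2*y*asin(y)/3 + 2*sqrt(1 - y^2)/3 + 4*exp(-7*y/2)/7


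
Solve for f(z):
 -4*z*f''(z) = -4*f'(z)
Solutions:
 f(z) = C1 + C2*z^2


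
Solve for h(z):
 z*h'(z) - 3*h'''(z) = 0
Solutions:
 h(z) = C1 + Integral(C2*airyai(3^(2/3)*z/3) + C3*airybi(3^(2/3)*z/3), z)


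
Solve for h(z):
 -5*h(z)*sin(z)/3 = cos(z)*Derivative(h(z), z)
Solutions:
 h(z) = C1*cos(z)^(5/3)


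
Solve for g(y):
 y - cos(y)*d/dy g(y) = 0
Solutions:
 g(y) = C1 + Integral(y/cos(y), y)


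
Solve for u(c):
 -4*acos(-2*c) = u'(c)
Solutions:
 u(c) = C1 - 4*c*acos(-2*c) - 2*sqrt(1 - 4*c^2)


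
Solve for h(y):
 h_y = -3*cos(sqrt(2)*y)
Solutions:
 h(y) = C1 - 3*sqrt(2)*sin(sqrt(2)*y)/2


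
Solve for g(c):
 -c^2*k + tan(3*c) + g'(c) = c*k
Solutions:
 g(c) = C1 + c^3*k/3 + c^2*k/2 + log(cos(3*c))/3


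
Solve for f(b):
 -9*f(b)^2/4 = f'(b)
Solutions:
 f(b) = 4/(C1 + 9*b)


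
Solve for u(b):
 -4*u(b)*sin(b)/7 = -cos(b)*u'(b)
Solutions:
 u(b) = C1/cos(b)^(4/7)


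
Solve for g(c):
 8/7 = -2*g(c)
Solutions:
 g(c) = -4/7


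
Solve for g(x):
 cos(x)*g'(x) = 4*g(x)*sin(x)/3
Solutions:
 g(x) = C1/cos(x)^(4/3)


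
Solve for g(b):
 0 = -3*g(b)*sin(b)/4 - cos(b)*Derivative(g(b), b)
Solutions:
 g(b) = C1*cos(b)^(3/4)


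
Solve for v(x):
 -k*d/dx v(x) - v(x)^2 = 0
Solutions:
 v(x) = k/(C1*k + x)


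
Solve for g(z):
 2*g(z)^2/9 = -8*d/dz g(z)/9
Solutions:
 g(z) = 4/(C1 + z)


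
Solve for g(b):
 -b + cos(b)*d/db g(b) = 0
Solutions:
 g(b) = C1 + Integral(b/cos(b), b)


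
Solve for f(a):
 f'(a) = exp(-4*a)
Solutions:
 f(a) = C1 - exp(-4*a)/4


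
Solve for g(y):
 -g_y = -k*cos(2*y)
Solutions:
 g(y) = C1 + k*sin(2*y)/2


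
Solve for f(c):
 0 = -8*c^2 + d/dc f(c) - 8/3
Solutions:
 f(c) = C1 + 8*c^3/3 + 8*c/3


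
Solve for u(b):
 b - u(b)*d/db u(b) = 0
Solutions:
 u(b) = -sqrt(C1 + b^2)
 u(b) = sqrt(C1 + b^2)


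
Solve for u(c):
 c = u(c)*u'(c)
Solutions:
 u(c) = -sqrt(C1 + c^2)
 u(c) = sqrt(C1 + c^2)


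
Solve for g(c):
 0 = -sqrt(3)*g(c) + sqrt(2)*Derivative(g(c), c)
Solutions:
 g(c) = C1*exp(sqrt(6)*c/2)


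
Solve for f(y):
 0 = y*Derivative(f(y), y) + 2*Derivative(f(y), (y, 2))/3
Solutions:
 f(y) = C1 + C2*erf(sqrt(3)*y/2)


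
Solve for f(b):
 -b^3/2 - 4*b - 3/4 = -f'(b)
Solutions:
 f(b) = C1 + b^4/8 + 2*b^2 + 3*b/4


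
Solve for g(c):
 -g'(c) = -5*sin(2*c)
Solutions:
 g(c) = C1 - 5*cos(2*c)/2


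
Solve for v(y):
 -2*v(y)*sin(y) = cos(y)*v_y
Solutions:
 v(y) = C1*cos(y)^2


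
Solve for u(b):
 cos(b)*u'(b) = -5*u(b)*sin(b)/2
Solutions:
 u(b) = C1*cos(b)^(5/2)


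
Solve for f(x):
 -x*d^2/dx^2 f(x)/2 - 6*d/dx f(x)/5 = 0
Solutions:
 f(x) = C1 + C2/x^(7/5)


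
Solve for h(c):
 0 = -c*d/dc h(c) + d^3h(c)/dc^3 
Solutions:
 h(c) = C1 + Integral(C2*airyai(c) + C3*airybi(c), c)


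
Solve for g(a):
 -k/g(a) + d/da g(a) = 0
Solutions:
 g(a) = -sqrt(C1 + 2*a*k)
 g(a) = sqrt(C1 + 2*a*k)


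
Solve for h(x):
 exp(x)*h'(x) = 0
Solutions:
 h(x) = C1


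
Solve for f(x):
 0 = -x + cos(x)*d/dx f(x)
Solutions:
 f(x) = C1 + Integral(x/cos(x), x)


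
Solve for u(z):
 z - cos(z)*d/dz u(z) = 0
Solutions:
 u(z) = C1 + Integral(z/cos(z), z)


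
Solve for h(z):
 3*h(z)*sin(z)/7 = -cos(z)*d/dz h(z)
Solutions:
 h(z) = C1*cos(z)^(3/7)


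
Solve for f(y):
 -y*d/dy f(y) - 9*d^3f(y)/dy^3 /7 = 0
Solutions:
 f(y) = C1 + Integral(C2*airyai(-21^(1/3)*y/3) + C3*airybi(-21^(1/3)*y/3), y)


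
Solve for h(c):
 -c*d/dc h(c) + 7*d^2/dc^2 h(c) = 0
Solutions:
 h(c) = C1 + C2*erfi(sqrt(14)*c/14)


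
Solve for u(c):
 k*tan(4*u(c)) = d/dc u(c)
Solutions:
 u(c) = -asin(C1*exp(4*c*k))/4 + pi/4
 u(c) = asin(C1*exp(4*c*k))/4


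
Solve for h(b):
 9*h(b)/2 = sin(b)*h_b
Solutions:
 h(b) = C1*(cos(b) - 1)^(1/4)*(cos(b)^2 - 2*cos(b) + 1)/((cos(b) + 1)^(1/4)*(cos(b)^2 + 2*cos(b) + 1))


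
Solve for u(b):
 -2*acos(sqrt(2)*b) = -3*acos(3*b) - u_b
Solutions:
 u(b) = C1 - 3*b*acos(3*b) + 2*b*acos(sqrt(2)*b) + sqrt(1 - 9*b^2) - sqrt(2)*sqrt(1 - 2*b^2)


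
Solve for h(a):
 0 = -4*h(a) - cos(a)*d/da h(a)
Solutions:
 h(a) = C1*(sin(a)^2 - 2*sin(a) + 1)/(sin(a)^2 + 2*sin(a) + 1)


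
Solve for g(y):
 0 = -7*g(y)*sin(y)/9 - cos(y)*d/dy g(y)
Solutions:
 g(y) = C1*cos(y)^(7/9)


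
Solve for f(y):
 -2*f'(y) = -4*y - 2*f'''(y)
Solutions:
 f(y) = C1 + C2*exp(-y) + C3*exp(y) + y^2


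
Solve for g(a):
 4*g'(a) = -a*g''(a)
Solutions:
 g(a) = C1 + C2/a^3


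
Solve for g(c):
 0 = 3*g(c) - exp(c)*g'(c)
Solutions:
 g(c) = C1*exp(-3*exp(-c))


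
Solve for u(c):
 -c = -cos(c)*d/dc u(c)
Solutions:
 u(c) = C1 + Integral(c/cos(c), c)


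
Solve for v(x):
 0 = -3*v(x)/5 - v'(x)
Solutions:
 v(x) = C1*exp(-3*x/5)


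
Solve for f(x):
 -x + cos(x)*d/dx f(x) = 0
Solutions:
 f(x) = C1 + Integral(x/cos(x), x)


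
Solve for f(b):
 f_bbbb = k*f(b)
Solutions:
 f(b) = C1*exp(-b*k^(1/4)) + C2*exp(b*k^(1/4)) + C3*exp(-I*b*k^(1/4)) + C4*exp(I*b*k^(1/4))


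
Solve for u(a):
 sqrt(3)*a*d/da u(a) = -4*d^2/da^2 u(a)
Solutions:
 u(a) = C1 + C2*erf(sqrt(2)*3^(1/4)*a/4)


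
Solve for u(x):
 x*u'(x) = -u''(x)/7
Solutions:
 u(x) = C1 + C2*erf(sqrt(14)*x/2)


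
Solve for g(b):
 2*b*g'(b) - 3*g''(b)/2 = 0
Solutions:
 g(b) = C1 + C2*erfi(sqrt(6)*b/3)


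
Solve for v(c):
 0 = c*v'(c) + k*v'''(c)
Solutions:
 v(c) = C1 + Integral(C2*airyai(c*(-1/k)^(1/3)) + C3*airybi(c*(-1/k)^(1/3)), c)


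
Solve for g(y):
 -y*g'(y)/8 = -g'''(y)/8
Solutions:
 g(y) = C1 + Integral(C2*airyai(y) + C3*airybi(y), y)


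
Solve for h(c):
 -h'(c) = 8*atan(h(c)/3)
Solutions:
 Integral(1/atan(_y/3), (_y, h(c))) = C1 - 8*c


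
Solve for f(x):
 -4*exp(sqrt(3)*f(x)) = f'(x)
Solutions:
 f(x) = sqrt(3)*(2*log(1/(C1 + 4*x)) - log(3))/6


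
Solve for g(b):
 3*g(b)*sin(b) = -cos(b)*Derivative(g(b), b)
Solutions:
 g(b) = C1*cos(b)^3


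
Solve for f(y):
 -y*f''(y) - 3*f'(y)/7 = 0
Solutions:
 f(y) = C1 + C2*y^(4/7)


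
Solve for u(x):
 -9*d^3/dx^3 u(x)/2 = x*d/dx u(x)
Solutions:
 u(x) = C1 + Integral(C2*airyai(-6^(1/3)*x/3) + C3*airybi(-6^(1/3)*x/3), x)


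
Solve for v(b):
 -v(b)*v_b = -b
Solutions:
 v(b) = -sqrt(C1 + b^2)
 v(b) = sqrt(C1 + b^2)


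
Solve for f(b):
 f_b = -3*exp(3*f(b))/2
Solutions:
 f(b) = log(1/(C1 + 9*b))/3 + log(2)/3
 f(b) = log(2^(1/3)*(-3^(2/3) - 3*3^(1/6)*I)*(1/(C1 + 3*b))^(1/3)/6)
 f(b) = log(2^(1/3)*(-3^(2/3) + 3*3^(1/6)*I)*(1/(C1 + 3*b))^(1/3)/6)


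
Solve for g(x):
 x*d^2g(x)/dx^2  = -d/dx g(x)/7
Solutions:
 g(x) = C1 + C2*x^(6/7)


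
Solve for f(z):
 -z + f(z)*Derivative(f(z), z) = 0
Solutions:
 f(z) = -sqrt(C1 + z^2)
 f(z) = sqrt(C1 + z^2)


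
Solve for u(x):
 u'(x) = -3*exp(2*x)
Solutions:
 u(x) = C1 - 3*exp(2*x)/2


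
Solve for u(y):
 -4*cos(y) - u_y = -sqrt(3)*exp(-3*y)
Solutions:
 u(y) = C1 - 4*sin(y) - sqrt(3)*exp(-3*y)/3


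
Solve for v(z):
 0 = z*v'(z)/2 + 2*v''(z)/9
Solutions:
 v(z) = C1 + C2*erf(3*sqrt(2)*z/4)


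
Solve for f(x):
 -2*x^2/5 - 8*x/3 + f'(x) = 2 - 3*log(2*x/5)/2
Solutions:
 f(x) = C1 + 2*x^3/15 + 4*x^2/3 - 3*x*log(x)/2 - 2*x*log(2) + x*log(10)/2 + x*log(5) + 7*x/2


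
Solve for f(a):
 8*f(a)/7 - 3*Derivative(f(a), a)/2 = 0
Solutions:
 f(a) = C1*exp(16*a/21)


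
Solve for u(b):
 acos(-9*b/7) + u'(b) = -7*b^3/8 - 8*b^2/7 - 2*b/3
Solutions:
 u(b) = C1 - 7*b^4/32 - 8*b^3/21 - b^2/3 - b*acos(-9*b/7) - sqrt(49 - 81*b^2)/9


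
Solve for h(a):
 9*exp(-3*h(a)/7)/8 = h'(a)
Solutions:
 h(a) = 7*log(C1 + 27*a/56)/3
 h(a) = 7*log(7^(2/3)*(-3^(1/3) - 3^(5/6)*I)*(C1 + 9*a)^(1/3)/28)
 h(a) = 7*log(7^(2/3)*(-3^(1/3) + 3^(5/6)*I)*(C1 + 9*a)^(1/3)/28)


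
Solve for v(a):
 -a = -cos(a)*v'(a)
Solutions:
 v(a) = C1 + Integral(a/cos(a), a)


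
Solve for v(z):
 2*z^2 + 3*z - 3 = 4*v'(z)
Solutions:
 v(z) = C1 + z^3/6 + 3*z^2/8 - 3*z/4


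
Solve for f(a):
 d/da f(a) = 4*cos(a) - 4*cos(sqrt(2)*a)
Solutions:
 f(a) = C1 + 4*sin(a) - 2*sqrt(2)*sin(sqrt(2)*a)


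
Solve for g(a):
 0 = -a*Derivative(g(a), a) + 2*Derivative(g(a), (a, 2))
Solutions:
 g(a) = C1 + C2*erfi(a/2)


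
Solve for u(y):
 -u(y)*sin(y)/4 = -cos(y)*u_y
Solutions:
 u(y) = C1/cos(y)^(1/4)


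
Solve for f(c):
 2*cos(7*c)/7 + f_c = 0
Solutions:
 f(c) = C1 - 2*sin(7*c)/49


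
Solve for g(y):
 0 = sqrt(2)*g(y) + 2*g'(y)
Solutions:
 g(y) = C1*exp(-sqrt(2)*y/2)


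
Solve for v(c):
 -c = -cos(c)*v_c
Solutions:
 v(c) = C1 + Integral(c/cos(c), c)


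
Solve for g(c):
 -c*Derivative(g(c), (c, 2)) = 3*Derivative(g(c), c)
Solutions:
 g(c) = C1 + C2/c^2


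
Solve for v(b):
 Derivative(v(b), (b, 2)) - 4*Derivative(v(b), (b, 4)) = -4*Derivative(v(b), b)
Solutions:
 v(b) = C1 + C2*exp(-3^(1/3)*b*(3^(1/3)/(sqrt(1293) + 36)^(1/3) + (sqrt(1293) + 36)^(1/3))/12)*sin(3^(1/6)*b*(-3^(2/3)*(sqrt(1293) + 36)^(1/3) + 3/(sqrt(1293) + 36)^(1/3))/12) + C3*exp(-3^(1/3)*b*(3^(1/3)/(sqrt(1293) + 36)^(1/3) + (sqrt(1293) + 36)^(1/3))/12)*cos(3^(1/6)*b*(-3^(2/3)*(sqrt(1293) + 36)^(1/3) + 3/(sqrt(1293) + 36)^(1/3))/12) + C4*exp(3^(1/3)*b*(3^(1/3)/(sqrt(1293) + 36)^(1/3) + (sqrt(1293) + 36)^(1/3))/6)


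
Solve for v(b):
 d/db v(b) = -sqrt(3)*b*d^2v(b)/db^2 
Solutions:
 v(b) = C1 + C2*b^(1 - sqrt(3)/3)


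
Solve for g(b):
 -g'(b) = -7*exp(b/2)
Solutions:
 g(b) = C1 + 14*exp(b/2)


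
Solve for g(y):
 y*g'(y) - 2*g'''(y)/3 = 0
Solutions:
 g(y) = C1 + Integral(C2*airyai(2^(2/3)*3^(1/3)*y/2) + C3*airybi(2^(2/3)*3^(1/3)*y/2), y)


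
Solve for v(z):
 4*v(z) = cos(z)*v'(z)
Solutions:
 v(z) = C1*(sin(z)^2 + 2*sin(z) + 1)/(sin(z)^2 - 2*sin(z) + 1)


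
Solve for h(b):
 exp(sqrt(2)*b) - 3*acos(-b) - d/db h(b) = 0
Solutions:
 h(b) = C1 - 3*b*acos(-b) - 3*sqrt(1 - b^2) + sqrt(2)*exp(sqrt(2)*b)/2


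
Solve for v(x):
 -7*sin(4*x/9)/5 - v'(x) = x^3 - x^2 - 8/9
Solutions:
 v(x) = C1 - x^4/4 + x^3/3 + 8*x/9 + 63*cos(4*x/9)/20


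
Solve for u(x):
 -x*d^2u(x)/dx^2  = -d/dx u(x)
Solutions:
 u(x) = C1 + C2*x^2


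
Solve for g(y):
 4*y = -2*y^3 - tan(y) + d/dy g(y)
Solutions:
 g(y) = C1 + y^4/2 + 2*y^2 - log(cos(y))


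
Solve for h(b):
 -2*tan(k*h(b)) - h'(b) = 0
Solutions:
 h(b) = Piecewise((-asin(exp(C1*k - 2*b*k))/k + pi/k, Ne(k, 0)), (nan, True))
 h(b) = Piecewise((asin(exp(C1*k - 2*b*k))/k, Ne(k, 0)), (nan, True))


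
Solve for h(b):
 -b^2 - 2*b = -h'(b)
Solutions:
 h(b) = C1 + b^3/3 + b^2


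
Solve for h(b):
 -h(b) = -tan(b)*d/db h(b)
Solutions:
 h(b) = C1*sin(b)


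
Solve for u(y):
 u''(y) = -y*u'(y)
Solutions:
 u(y) = C1 + C2*erf(sqrt(2)*y/2)


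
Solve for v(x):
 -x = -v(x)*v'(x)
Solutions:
 v(x) = -sqrt(C1 + x^2)
 v(x) = sqrt(C1 + x^2)


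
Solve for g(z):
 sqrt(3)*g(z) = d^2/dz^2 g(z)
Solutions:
 g(z) = C1*exp(-3^(1/4)*z) + C2*exp(3^(1/4)*z)


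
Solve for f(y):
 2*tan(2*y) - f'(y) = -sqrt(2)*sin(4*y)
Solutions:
 f(y) = C1 - log(cos(2*y)) - sqrt(2)*cos(4*y)/4


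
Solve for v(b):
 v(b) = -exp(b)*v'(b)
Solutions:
 v(b) = C1*exp(exp(-b))


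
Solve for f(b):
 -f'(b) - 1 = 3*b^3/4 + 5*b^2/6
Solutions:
 f(b) = C1 - 3*b^4/16 - 5*b^3/18 - b


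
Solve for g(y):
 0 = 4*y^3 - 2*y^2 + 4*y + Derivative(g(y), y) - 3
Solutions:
 g(y) = C1 - y^4 + 2*y^3/3 - 2*y^2 + 3*y


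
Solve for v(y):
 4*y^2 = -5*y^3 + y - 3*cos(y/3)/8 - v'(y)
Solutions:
 v(y) = C1 - 5*y^4/4 - 4*y^3/3 + y^2/2 - 9*sin(y/3)/8


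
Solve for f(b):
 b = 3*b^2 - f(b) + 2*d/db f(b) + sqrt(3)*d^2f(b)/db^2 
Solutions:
 f(b) = C1*exp(sqrt(3)*b*(-1 + sqrt(1 + sqrt(3)))/3) + C2*exp(-sqrt(3)*b*(1 + sqrt(1 + sqrt(3)))/3) + 3*b^2 + 11*b + 6*sqrt(3) + 22


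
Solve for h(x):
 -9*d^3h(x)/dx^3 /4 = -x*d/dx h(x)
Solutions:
 h(x) = C1 + Integral(C2*airyai(2^(2/3)*3^(1/3)*x/3) + C3*airybi(2^(2/3)*3^(1/3)*x/3), x)


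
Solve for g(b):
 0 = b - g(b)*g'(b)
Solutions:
 g(b) = -sqrt(C1 + b^2)
 g(b) = sqrt(C1 + b^2)


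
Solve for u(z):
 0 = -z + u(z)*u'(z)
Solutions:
 u(z) = -sqrt(C1 + z^2)
 u(z) = sqrt(C1 + z^2)


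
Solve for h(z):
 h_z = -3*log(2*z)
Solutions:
 h(z) = C1 - 3*z*log(z) - z*log(8) + 3*z


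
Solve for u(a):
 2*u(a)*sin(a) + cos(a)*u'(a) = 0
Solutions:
 u(a) = C1*cos(a)^2


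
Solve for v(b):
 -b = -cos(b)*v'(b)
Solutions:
 v(b) = C1 + Integral(b/cos(b), b)


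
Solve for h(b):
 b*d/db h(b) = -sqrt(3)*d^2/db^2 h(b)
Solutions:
 h(b) = C1 + C2*erf(sqrt(2)*3^(3/4)*b/6)


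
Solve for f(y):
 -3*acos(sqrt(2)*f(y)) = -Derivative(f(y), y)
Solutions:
 Integral(1/acos(sqrt(2)*_y), (_y, f(y))) = C1 + 3*y


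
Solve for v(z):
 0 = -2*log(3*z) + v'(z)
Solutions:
 v(z) = C1 + 2*z*log(z) - 2*z + z*log(9)


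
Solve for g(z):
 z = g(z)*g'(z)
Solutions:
 g(z) = -sqrt(C1 + z^2)
 g(z) = sqrt(C1 + z^2)


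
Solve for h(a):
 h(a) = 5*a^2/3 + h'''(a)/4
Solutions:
 h(a) = C3*exp(2^(2/3)*a) + 5*a^2/3 + (C1*sin(2^(2/3)*sqrt(3)*a/2) + C2*cos(2^(2/3)*sqrt(3)*a/2))*exp(-2^(2/3)*a/2)


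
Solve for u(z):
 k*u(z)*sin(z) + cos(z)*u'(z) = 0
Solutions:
 u(z) = C1*exp(k*log(cos(z)))


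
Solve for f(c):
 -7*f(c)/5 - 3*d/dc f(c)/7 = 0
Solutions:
 f(c) = C1*exp(-49*c/15)


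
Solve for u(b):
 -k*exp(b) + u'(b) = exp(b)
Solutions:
 u(b) = C1 + k*exp(b) + exp(b)


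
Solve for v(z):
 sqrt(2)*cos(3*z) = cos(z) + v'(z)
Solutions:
 v(z) = C1 - sin(z) + sqrt(2)*sin(3*z)/3


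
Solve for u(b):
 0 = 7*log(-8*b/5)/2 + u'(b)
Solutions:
 u(b) = C1 - 7*b*log(-b)/2 + 7*b*(-3*log(2) + 1 + log(5))/2


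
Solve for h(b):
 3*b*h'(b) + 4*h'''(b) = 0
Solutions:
 h(b) = C1 + Integral(C2*airyai(-6^(1/3)*b/2) + C3*airybi(-6^(1/3)*b/2), b)


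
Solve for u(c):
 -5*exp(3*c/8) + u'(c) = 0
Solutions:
 u(c) = C1 + 40*exp(3*c/8)/3


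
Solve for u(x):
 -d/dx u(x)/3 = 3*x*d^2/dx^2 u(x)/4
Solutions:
 u(x) = C1 + C2*x^(5/9)


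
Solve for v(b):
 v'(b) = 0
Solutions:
 v(b) = C1


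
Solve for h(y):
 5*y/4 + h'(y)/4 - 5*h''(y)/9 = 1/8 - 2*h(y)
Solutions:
 h(y) = C1*exp(3*y*(3 - sqrt(649))/40) + C2*exp(3*y*(3 + sqrt(649))/40) - 5*y/8 + 9/64


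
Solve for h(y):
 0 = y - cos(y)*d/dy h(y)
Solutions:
 h(y) = C1 + Integral(y/cos(y), y)


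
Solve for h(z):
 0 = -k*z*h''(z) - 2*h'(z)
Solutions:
 h(z) = C1 + z^(((re(k) - 2)*re(k) + im(k)^2)/(re(k)^2 + im(k)^2))*(C2*sin(2*log(z)*Abs(im(k))/(re(k)^2 + im(k)^2)) + C3*cos(2*log(z)*im(k)/(re(k)^2 + im(k)^2)))


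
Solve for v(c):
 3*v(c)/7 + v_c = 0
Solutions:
 v(c) = C1*exp(-3*c/7)


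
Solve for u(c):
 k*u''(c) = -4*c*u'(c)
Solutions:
 u(c) = C1 + C2*sqrt(k)*erf(sqrt(2)*c*sqrt(1/k))


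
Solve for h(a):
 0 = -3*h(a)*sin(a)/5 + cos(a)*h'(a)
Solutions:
 h(a) = C1/cos(a)^(3/5)


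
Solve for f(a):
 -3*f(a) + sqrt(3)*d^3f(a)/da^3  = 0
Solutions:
 f(a) = C3*exp(3^(1/6)*a) + (C1*sin(3^(2/3)*a/2) + C2*cos(3^(2/3)*a/2))*exp(-3^(1/6)*a/2)


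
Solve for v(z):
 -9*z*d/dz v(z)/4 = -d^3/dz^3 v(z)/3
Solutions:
 v(z) = C1 + Integral(C2*airyai(3*2^(1/3)*z/2) + C3*airybi(3*2^(1/3)*z/2), z)


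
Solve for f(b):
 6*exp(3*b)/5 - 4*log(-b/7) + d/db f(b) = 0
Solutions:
 f(b) = C1 + 4*b*log(-b) + 4*b*(-log(7) - 1) - 2*exp(3*b)/5


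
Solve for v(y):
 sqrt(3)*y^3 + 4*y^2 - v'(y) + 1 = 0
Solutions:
 v(y) = C1 + sqrt(3)*y^4/4 + 4*y^3/3 + y


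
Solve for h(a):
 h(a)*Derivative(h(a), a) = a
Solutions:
 h(a) = -sqrt(C1 + a^2)
 h(a) = sqrt(C1 + a^2)


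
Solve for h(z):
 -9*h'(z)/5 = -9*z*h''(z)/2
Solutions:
 h(z) = C1 + C2*z^(7/5)


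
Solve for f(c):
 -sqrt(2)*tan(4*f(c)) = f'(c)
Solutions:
 f(c) = -asin(C1*exp(-4*sqrt(2)*c))/4 + pi/4
 f(c) = asin(C1*exp(-4*sqrt(2)*c))/4


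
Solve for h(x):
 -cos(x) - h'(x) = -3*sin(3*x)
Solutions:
 h(x) = C1 - sin(x) - cos(3*x)


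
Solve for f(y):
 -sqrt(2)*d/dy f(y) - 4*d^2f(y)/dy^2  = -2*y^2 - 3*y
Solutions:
 f(y) = C1 + C2*exp(-sqrt(2)*y/4) + sqrt(2)*y^3/3 - 4*y^2 + 3*sqrt(2)*y^2/4 - 6*y + 16*sqrt(2)*y


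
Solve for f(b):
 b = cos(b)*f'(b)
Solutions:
 f(b) = C1 + Integral(b/cos(b), b)


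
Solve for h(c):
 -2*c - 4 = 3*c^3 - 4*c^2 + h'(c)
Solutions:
 h(c) = C1 - 3*c^4/4 + 4*c^3/3 - c^2 - 4*c


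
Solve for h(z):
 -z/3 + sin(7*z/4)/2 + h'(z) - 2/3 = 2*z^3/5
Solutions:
 h(z) = C1 + z^4/10 + z^2/6 + 2*z/3 + 2*cos(7*z/4)/7


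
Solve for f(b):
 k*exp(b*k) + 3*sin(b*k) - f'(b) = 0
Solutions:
 f(b) = C1 + exp(b*k) - 3*cos(b*k)/k


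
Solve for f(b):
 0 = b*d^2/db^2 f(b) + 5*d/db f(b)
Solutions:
 f(b) = C1 + C2/b^4


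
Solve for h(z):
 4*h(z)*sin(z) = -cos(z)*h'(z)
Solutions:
 h(z) = C1*cos(z)^4


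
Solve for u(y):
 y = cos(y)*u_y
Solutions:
 u(y) = C1 + Integral(y/cos(y), y)


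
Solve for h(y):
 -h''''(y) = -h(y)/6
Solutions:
 h(y) = C1*exp(-6^(3/4)*y/6) + C2*exp(6^(3/4)*y/6) + C3*sin(6^(3/4)*y/6) + C4*cos(6^(3/4)*y/6)


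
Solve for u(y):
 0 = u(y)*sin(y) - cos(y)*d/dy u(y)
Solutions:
 u(y) = C1/cos(y)


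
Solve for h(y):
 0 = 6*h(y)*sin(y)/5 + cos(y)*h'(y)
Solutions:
 h(y) = C1*cos(y)^(6/5)


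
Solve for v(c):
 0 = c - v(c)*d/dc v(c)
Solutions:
 v(c) = -sqrt(C1 + c^2)
 v(c) = sqrt(C1 + c^2)


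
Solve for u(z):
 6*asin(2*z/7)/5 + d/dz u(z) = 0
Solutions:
 u(z) = C1 - 6*z*asin(2*z/7)/5 - 3*sqrt(49 - 4*z^2)/5


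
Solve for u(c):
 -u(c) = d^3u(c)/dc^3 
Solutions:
 u(c) = C3*exp(-c) + (C1*sin(sqrt(3)*c/2) + C2*cos(sqrt(3)*c/2))*exp(c/2)


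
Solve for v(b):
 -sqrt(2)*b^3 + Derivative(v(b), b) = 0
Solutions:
 v(b) = C1 + sqrt(2)*b^4/4


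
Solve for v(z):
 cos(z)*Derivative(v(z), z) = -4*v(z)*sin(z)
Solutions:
 v(z) = C1*cos(z)^4


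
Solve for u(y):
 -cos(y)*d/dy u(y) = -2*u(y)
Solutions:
 u(y) = C1*(sin(y) + 1)/(sin(y) - 1)


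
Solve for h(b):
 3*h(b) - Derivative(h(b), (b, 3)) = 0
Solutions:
 h(b) = C3*exp(3^(1/3)*b) + (C1*sin(3^(5/6)*b/2) + C2*cos(3^(5/6)*b/2))*exp(-3^(1/3)*b/2)


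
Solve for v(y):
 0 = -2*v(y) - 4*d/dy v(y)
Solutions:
 v(y) = C1*exp(-y/2)


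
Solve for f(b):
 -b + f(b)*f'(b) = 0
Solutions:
 f(b) = -sqrt(C1 + b^2)
 f(b) = sqrt(C1 + b^2)


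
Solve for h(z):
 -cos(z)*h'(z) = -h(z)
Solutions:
 h(z) = C1*sqrt(sin(z) + 1)/sqrt(sin(z) - 1)


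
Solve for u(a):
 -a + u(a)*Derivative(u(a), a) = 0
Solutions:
 u(a) = -sqrt(C1 + a^2)
 u(a) = sqrt(C1 + a^2)


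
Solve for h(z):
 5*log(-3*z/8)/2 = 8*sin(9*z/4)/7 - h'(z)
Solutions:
 h(z) = C1 - 5*z*log(-z)/2 - 3*z*log(3) + z*log(6)/2 + 5*z/2 + 7*z*log(2) - 32*cos(9*z/4)/63


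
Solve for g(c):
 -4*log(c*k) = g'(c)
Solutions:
 g(c) = C1 - 4*c*log(c*k) + 4*c


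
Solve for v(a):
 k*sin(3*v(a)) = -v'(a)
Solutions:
 v(a) = -acos((-C1 - exp(6*a*k))/(C1 - exp(6*a*k)))/3 + 2*pi/3
 v(a) = acos((-C1 - exp(6*a*k))/(C1 - exp(6*a*k)))/3


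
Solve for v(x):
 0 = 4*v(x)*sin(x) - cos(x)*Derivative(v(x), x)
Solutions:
 v(x) = C1/cos(x)^4


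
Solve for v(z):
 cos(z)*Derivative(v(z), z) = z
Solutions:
 v(z) = C1 + Integral(z/cos(z), z)


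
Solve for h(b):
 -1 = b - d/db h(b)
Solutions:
 h(b) = C1 + b^2/2 + b


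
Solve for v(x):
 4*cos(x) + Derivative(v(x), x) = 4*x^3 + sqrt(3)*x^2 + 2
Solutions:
 v(x) = C1 + x^4 + sqrt(3)*x^3/3 + 2*x - 4*sin(x)


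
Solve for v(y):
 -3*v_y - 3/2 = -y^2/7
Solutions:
 v(y) = C1 + y^3/63 - y/2


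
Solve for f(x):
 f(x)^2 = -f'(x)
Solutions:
 f(x) = 1/(C1 + x)


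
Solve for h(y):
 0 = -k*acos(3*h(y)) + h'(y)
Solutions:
 Integral(1/acos(3*_y), (_y, h(y))) = C1 + k*y


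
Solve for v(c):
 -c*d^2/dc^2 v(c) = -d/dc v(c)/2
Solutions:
 v(c) = C1 + C2*c^(3/2)


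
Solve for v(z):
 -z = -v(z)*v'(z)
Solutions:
 v(z) = -sqrt(C1 + z^2)
 v(z) = sqrt(C1 + z^2)


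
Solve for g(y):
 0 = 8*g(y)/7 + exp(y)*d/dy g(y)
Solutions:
 g(y) = C1*exp(8*exp(-y)/7)


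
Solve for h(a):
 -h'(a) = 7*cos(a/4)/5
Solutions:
 h(a) = C1 - 28*sin(a/4)/5


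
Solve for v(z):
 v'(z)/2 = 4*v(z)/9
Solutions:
 v(z) = C1*exp(8*z/9)


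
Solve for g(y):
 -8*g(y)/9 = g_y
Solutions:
 g(y) = C1*exp(-8*y/9)


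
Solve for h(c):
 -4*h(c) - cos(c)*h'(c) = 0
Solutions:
 h(c) = C1*(sin(c)^2 - 2*sin(c) + 1)/(sin(c)^2 + 2*sin(c) + 1)


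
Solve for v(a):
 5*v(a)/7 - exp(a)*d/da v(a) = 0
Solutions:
 v(a) = C1*exp(-5*exp(-a)/7)


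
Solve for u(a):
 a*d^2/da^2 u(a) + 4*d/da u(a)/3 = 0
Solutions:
 u(a) = C1 + C2/a^(1/3)


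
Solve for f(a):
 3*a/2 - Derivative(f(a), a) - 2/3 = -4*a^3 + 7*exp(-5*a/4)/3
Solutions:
 f(a) = C1 + a^4 + 3*a^2/4 - 2*a/3 + 28*exp(-5*a/4)/15


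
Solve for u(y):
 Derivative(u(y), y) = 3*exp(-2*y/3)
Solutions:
 u(y) = C1 - 9*exp(-2*y/3)/2


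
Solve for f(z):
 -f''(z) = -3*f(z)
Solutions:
 f(z) = C1*exp(-sqrt(3)*z) + C2*exp(sqrt(3)*z)


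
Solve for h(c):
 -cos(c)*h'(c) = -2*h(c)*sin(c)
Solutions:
 h(c) = C1/cos(c)^2


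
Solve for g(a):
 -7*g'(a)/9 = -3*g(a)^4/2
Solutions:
 g(a) = 14^(1/3)*(-1/(C1 + 81*a))^(1/3)
 g(a) = 14^(1/3)*(-1/(C1 + 27*a))^(1/3)*(-3^(2/3) - 3*3^(1/6)*I)/6
 g(a) = 14^(1/3)*(-1/(C1 + 27*a))^(1/3)*(-3^(2/3) + 3*3^(1/6)*I)/6


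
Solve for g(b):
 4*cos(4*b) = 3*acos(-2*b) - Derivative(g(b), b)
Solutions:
 g(b) = C1 + 3*b*acos(-2*b) + 3*sqrt(1 - 4*b^2)/2 - sin(4*b)


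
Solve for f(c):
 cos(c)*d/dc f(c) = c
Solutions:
 f(c) = C1 + Integral(c/cos(c), c)


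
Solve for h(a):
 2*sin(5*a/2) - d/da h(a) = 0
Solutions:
 h(a) = C1 - 4*cos(5*a/2)/5


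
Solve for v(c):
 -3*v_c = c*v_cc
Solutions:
 v(c) = C1 + C2/c^2


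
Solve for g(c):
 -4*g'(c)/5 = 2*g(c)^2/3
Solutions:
 g(c) = 6/(C1 + 5*c)


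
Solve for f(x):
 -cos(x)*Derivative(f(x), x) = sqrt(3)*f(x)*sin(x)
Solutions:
 f(x) = C1*cos(x)^(sqrt(3))


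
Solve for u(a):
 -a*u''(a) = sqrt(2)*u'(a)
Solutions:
 u(a) = C1 + C2*a^(1 - sqrt(2))


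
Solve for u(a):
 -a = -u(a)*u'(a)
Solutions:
 u(a) = -sqrt(C1 + a^2)
 u(a) = sqrt(C1 + a^2)


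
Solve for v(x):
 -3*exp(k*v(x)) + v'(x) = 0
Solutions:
 v(x) = Piecewise((log(-1/(C1*k + 3*k*x))/k, Ne(k, 0)), (nan, True))
 v(x) = Piecewise((C1 + 3*x, Eq(k, 0)), (nan, True))


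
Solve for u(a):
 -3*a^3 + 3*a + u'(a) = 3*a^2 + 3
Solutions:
 u(a) = C1 + 3*a^4/4 + a^3 - 3*a^2/2 + 3*a


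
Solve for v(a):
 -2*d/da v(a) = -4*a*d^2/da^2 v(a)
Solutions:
 v(a) = C1 + C2*a^(3/2)


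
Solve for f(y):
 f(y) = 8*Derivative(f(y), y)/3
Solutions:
 f(y) = C1*exp(3*y/8)


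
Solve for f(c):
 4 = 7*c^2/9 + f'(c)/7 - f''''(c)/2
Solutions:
 f(c) = C1 + C4*exp(2^(1/3)*7^(2/3)*c/7) - 49*c^3/27 + 28*c + (C2*sin(2^(1/3)*sqrt(3)*7^(2/3)*c/14) + C3*cos(2^(1/3)*sqrt(3)*7^(2/3)*c/14))*exp(-2^(1/3)*7^(2/3)*c/14)


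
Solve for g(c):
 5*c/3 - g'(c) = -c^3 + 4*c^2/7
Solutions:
 g(c) = C1 + c^4/4 - 4*c^3/21 + 5*c^2/6


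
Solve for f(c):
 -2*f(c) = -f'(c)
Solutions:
 f(c) = C1*exp(2*c)


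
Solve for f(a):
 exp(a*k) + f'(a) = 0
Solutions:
 f(a) = C1 - exp(a*k)/k


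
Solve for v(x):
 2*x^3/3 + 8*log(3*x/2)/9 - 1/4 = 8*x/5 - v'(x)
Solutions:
 v(x) = C1 - x^4/6 + 4*x^2/5 - 8*x*log(x)/9 - 8*x*log(3)/9 + 8*x*log(2)/9 + 41*x/36


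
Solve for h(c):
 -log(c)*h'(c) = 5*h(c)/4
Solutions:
 h(c) = C1*exp(-5*li(c)/4)


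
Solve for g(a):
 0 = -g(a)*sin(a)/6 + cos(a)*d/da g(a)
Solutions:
 g(a) = C1/cos(a)^(1/6)


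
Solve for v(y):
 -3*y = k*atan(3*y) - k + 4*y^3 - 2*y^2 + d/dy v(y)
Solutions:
 v(y) = C1 + k*y - k*(y*atan(3*y) - log(9*y^2 + 1)/6) - y^4 + 2*y^3/3 - 3*y^2/2


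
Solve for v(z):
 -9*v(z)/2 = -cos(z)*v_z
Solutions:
 v(z) = C1*(sin(z) + 1)^(1/4)*(sin(z)^2 + 2*sin(z) + 1)/((sin(z) - 1)^(1/4)*(sin(z)^2 - 2*sin(z) + 1))


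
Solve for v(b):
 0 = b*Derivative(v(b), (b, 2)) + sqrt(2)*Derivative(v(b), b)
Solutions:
 v(b) = C1 + C2*b^(1 - sqrt(2))


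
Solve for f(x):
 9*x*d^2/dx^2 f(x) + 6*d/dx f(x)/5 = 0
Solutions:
 f(x) = C1 + C2*x^(13/15)


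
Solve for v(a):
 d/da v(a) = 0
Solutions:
 v(a) = C1


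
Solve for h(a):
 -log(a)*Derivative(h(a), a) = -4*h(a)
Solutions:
 h(a) = C1*exp(4*li(a))


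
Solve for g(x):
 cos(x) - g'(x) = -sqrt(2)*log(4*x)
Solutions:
 g(x) = C1 + sqrt(2)*x*(log(x) - 1) + 2*sqrt(2)*x*log(2) + sin(x)


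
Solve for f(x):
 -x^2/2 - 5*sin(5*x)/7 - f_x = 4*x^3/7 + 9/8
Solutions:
 f(x) = C1 - x^4/7 - x^3/6 - 9*x/8 + cos(5*x)/7


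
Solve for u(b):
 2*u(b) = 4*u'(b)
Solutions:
 u(b) = C1*exp(b/2)


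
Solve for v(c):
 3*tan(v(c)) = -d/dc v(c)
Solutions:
 v(c) = pi - asin(C1*exp(-3*c))
 v(c) = asin(C1*exp(-3*c))


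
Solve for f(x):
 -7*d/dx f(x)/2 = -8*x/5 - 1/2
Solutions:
 f(x) = C1 + 8*x^2/35 + x/7


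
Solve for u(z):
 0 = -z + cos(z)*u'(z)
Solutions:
 u(z) = C1 + Integral(z/cos(z), z)


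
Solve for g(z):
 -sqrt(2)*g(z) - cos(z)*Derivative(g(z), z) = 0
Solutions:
 g(z) = C1*(sin(z) - 1)^(sqrt(2)/2)/(sin(z) + 1)^(sqrt(2)/2)


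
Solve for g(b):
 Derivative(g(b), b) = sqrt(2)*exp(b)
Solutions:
 g(b) = C1 + sqrt(2)*exp(b)


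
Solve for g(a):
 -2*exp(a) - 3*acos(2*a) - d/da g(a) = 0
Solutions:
 g(a) = C1 - 3*a*acos(2*a) + 3*sqrt(1 - 4*a^2)/2 - 2*exp(a)


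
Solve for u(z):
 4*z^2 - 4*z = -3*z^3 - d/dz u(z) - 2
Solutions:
 u(z) = C1 - 3*z^4/4 - 4*z^3/3 + 2*z^2 - 2*z


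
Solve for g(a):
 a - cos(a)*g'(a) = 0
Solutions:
 g(a) = C1 + Integral(a/cos(a), a)


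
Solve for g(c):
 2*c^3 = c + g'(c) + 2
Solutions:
 g(c) = C1 + c^4/2 - c^2/2 - 2*c


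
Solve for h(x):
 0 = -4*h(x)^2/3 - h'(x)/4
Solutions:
 h(x) = 3/(C1 + 16*x)


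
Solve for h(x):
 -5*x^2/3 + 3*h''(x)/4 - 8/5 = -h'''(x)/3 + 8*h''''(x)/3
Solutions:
 h(x) = C1 + C2*x + C3*exp(x*(1 - sqrt(73))/16) + C4*exp(x*(1 + sqrt(73))/16) + 5*x^4/27 - 80*x^3/243 + 34288*x^2/3645


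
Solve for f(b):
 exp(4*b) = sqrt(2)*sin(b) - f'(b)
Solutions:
 f(b) = C1 - exp(4*b)/4 - sqrt(2)*cos(b)


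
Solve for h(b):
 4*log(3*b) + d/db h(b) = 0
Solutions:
 h(b) = C1 - 4*b*log(b) - b*log(81) + 4*b


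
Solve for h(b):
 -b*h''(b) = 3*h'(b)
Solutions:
 h(b) = C1 + C2/b^2


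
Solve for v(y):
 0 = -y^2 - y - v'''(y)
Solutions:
 v(y) = C1 + C2*y + C3*y^2 - y^5/60 - y^4/24


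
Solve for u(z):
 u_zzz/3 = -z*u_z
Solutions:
 u(z) = C1 + Integral(C2*airyai(-3^(1/3)*z) + C3*airybi(-3^(1/3)*z), z)


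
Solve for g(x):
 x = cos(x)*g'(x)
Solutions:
 g(x) = C1 + Integral(x/cos(x), x)


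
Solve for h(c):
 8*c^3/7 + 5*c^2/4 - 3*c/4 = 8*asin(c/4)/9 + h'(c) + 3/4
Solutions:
 h(c) = C1 + 2*c^4/7 + 5*c^3/12 - 3*c^2/8 - 8*c*asin(c/4)/9 - 3*c/4 - 8*sqrt(16 - c^2)/9


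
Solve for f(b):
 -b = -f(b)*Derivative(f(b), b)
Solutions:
 f(b) = -sqrt(C1 + b^2)
 f(b) = sqrt(C1 + b^2)


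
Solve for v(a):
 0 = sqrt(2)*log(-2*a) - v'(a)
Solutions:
 v(a) = C1 + sqrt(2)*a*log(-a) + sqrt(2)*a*(-1 + log(2))


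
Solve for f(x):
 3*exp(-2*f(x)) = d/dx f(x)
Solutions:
 f(x) = log(-sqrt(C1 + 6*x))
 f(x) = log(C1 + 6*x)/2


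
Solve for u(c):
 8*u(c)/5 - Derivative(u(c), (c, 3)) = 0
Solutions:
 u(c) = C3*exp(2*5^(2/3)*c/5) + (C1*sin(sqrt(3)*5^(2/3)*c/5) + C2*cos(sqrt(3)*5^(2/3)*c/5))*exp(-5^(2/3)*c/5)


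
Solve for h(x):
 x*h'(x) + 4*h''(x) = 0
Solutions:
 h(x) = C1 + C2*erf(sqrt(2)*x/4)


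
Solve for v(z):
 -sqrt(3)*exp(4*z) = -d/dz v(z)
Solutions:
 v(z) = C1 + sqrt(3)*exp(4*z)/4


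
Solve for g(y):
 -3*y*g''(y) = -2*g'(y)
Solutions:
 g(y) = C1 + C2*y^(5/3)


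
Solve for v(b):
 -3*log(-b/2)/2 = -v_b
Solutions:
 v(b) = C1 + 3*b*log(-b)/2 + 3*b*(-1 - log(2))/2


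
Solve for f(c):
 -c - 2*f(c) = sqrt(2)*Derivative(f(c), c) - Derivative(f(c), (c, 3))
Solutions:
 f(c) = C1*exp(-c*(sqrt(2)/(sqrt(1 - 2*sqrt(2)/27) + 1)^(1/3) + 3*(sqrt(1 - 2*sqrt(2)/27) + 1)^(1/3))/6)*sin(c*(-sqrt(6)/(sqrt(1 - 2*sqrt(2)/27) + 1)^(1/3) + 3*sqrt(3)*(sqrt(1 - 2*sqrt(2)/27) + 1)^(1/3))/6) + C2*exp(-c*(sqrt(2)/(sqrt(1 - 2*sqrt(2)/27) + 1)^(1/3) + 3*(sqrt(1 - 2*sqrt(2)/27) + 1)^(1/3))/6)*cos(c*(-sqrt(6)/(sqrt(1 - 2*sqrt(2)/27) + 1)^(1/3) + 3*sqrt(3)*(sqrt(1 - 2*sqrt(2)/27) + 1)^(1/3))/6) + C3*exp(c*(sqrt(2)/(3*(sqrt(1 - 2*sqrt(2)/27) + 1)^(1/3)) + (sqrt(1 - 2*sqrt(2)/27) + 1)^(1/3))) - c/2 + sqrt(2)/4


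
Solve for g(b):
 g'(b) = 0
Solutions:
 g(b) = C1


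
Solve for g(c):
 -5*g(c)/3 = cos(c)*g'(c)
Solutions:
 g(c) = C1*(sin(c) - 1)^(5/6)/(sin(c) + 1)^(5/6)


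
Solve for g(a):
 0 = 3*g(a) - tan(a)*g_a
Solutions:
 g(a) = C1*sin(a)^3


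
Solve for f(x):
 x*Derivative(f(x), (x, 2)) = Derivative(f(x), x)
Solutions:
 f(x) = C1 + C2*x^2


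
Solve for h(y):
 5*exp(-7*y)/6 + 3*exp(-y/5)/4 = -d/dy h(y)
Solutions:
 h(y) = C1 + 5*exp(-7*y)/42 + 15*exp(-y/5)/4


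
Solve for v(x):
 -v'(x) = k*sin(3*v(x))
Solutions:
 v(x) = -acos((-C1 - exp(6*k*x))/(C1 - exp(6*k*x)))/3 + 2*pi/3
 v(x) = acos((-C1 - exp(6*k*x))/(C1 - exp(6*k*x)))/3


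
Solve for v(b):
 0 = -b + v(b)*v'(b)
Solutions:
 v(b) = -sqrt(C1 + b^2)
 v(b) = sqrt(C1 + b^2)


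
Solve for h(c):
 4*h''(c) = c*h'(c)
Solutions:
 h(c) = C1 + C2*erfi(sqrt(2)*c/4)


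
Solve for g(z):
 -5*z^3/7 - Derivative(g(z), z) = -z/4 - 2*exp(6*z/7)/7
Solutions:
 g(z) = C1 - 5*z^4/28 + z^2/8 + exp(6*z/7)/3


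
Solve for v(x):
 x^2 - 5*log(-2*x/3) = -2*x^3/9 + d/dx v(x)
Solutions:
 v(x) = C1 + x^4/18 + x^3/3 - 5*x*log(-x) + 5*x*(-log(2) + 1 + log(3))
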